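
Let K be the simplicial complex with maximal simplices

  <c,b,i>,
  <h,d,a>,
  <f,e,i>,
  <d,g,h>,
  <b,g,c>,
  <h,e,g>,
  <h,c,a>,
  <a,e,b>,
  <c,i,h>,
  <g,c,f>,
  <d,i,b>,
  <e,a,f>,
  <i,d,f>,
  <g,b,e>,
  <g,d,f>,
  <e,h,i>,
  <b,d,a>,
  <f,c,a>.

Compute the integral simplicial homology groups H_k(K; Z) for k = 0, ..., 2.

H_0 ≅ Z,  H_1 ≅ Z^2,  H_2 ≅ Z.

Take the total order a < b < c < d < e < f < g < h < i on the vertex set. Then K (dimension 2) consists of the simplices:

  0-simplices (9): a, b, c, d, e, f, g, h, i
  1-simplices (27): ab, ac, ad, ae, af, ah, bc, bd, be, bg, bi, cf, cg, ch, ci, df, dg, dh, di, ef, eg, eh, ei, fg, fi, gh, hi
  2-simplices (18): abd, abe, acf, ach, adh, aef, bcg, bci, bdi, beg, cfg, chi, dfg, dfi, dgh, efi, egh, ehi

Hence C_0 ≅ Z^9, C_1 ≅ Z^27, C_2 ≅ Z^18.

The boundary map ∂_1: C_1 → C_0 sends each edge [p,q] (with p < q) to q − p.
As a 9×27 matrix over Z this has rank 8, with invariant factors (1,1,1,1,1,1,1,1).

The boundary map ∂_2: C_2 → C_1 maps a triangle to the signed sum of its edges. For instance
  ∂bcg = cg − bg + bc,
  ∂abe = be − ae + ab.
As a 27×18 matrix over Z this has rank 17, with invariant factors (1,1,1,1,1,1,1,1,1,1,1,1,1,1,1,1,1).

Reading off H_k = ker ∂_k / im ∂_{k+1}:

  H_0: rank C_0 − rank ∂_1 = 9 − 8 = 1, and the invariant factors of ∂_1 are all 1, so H_0 ≅ Z.
  H_1: rank ker ∂_1 − rank ∂_2 = (27 − 8) − 17 = 2, and the invariant factors of ∂_2 are all 1, so H_1 ≅ Z^2.
  H_2: rank ker ∂_2 − rank ∂_3 = (18 − 17) − 0 = 1, and there is no ∂_3, so H_2 ≅ Z.

(K is a triangulation of the torus T^2.)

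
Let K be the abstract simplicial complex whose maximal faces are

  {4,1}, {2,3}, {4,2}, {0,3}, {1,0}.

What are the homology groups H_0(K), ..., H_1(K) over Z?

K has 5 vertices, 5 edges.
rank ∂_0 = 0, rank ∂_1 = 4 ⇒ b_0 = 5 − 0 − 4 = 1; all invariant factors of ∂_1 are 1 so no torsion. So H_0 = Z.
rank ∂_1 = 4, rank ∂_2 = 0 ⇒ b_1 = 5 − 4 − 0 = 1. So H_1 = Z.

H_0 = Z,  H_1 = Z.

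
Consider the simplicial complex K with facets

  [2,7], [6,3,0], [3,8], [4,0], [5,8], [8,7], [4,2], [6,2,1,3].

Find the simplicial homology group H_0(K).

We work with the vertex ordering 0 < 1 < 2 < 3 < 4 < 5 < 6 < 7 < 8. The simplices of K, each written with vertices in increasing order, are:

  0-simplices (9): [0], [1], [2], [3], [4], [5], [6], [7], [8]
  1-simplices (14): [0,3], [0,4], [0,6], [1,2], [1,3], [1,6], [2,3], [2,4], [2,6], [2,7], [3,6], [3,8], [5,8], [7,8]
  2-simplices (5): [0,3,6], [1,2,3], [1,2,6], [1,3,6], [2,3,6]
  3-simplices (1): [1,2,3,6]

giving chain groups C_0 ≅ Z^9, C_1 ≅ Z^14, C_2 ≅ Z^5, C_3 ≅ Z^1.

∂_1: C_1 → C_0 maps an edge to its endpoints' difference, ∂[p,q] = q − p. For instance
  ∂[2,7] = [7] − [2].
The 9×14 boundary matrix has rank 8 and Smith normal form diag(1,1,1,1,1,1,1,1).

The boundary map ∂_2: C_2 → C_1 maps a triangle to the signed sum of its edges. For instance
  ∂[2,3,6] = [3,6] − [2,6] + [2,3],
  ∂[1,3,6] = [3,6] − [1,6] + [1,3].
This gives a 14×5 integer matrix of rank 4; reducing to Smith normal form yields diagonal entries (1,1,1,1).

Boundary ∂_3: C_3 → C_2 sends each 3-simplex σ to the alternating sum Σ_i (−1)^i (σ with its i-th vertex removed). For instance
  ∂[1,2,3,6] = [2,3,6] − [1,3,6] + [1,2,6] − [1,2,3].
As a 5×1 matrix over Z this has rank 1, with invariant factors (1).

From H_k ≅ ker(∂_k) / im(∂_{k+1}) we obtain:

  H_0: rank C_0 − rank ∂_1 = 9 − 8 = 1, and the invariant factors of ∂_1 are all 1, so H_0 = Z.

H_0 = Z.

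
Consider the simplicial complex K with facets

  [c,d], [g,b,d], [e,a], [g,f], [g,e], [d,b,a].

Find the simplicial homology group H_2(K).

Take the total order a < b < c < d < e < f < g on the vertex set. Then K (dimension 2) consists of the simplices:

  0-simplices (7): a, b, c, d, e, f, g
  1-simplices (9): ab, ad, ae, bd, bg, cd, dg, eg, fg
  2-simplices (2): abd, bdg

giving chain groups C_0 ≅ Z^7, C_1 ≅ Z^9, C_2 ≅ Z^2.

∂_1: C_1 → C_0 is given by ∂[p,q] = [q] − [p].
The 7×9 boundary matrix has rank 6 and Smith normal form diag(1,1,1,1,1,1).

∂_2: C_2 → C_1 maps a triangle to the signed sum of its edges. For instance
  ∂abd = bd − ad + ab,
  ∂bdg = dg − bg + bd.
The resulting 9×2 matrix has rank 2, and its Smith normal form has invariant factors (1,1).

Now H_k = ker ∂_k / im ∂_{k+1}, so:

  H_2: rank ker ∂_2 − rank ∂_3 = (2 − 2) − 0 = 0, and there is no ∂_3, so H_2 = 0.

H_2 ≅ 0.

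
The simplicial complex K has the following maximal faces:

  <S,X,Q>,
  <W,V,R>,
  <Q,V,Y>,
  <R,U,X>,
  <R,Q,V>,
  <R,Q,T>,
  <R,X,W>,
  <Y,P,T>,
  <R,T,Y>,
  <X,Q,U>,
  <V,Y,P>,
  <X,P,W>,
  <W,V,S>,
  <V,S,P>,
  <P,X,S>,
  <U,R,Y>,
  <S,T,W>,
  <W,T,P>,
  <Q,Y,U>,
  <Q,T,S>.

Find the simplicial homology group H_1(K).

Fix the vertex order P < Q < R < S < T < U < V < W < X < Y and write every simplex with vertices in increasing order. Then dim K = 2 and the simplices of K are:

  0-simplices (10): P, Q, R, S, T, U, V, W, X, Y
  1-simplices (30): PS, PT, PV, PW, PX, PY, QR, QS, QT, QU, QV, QX, QY, RT, RU, RV, RW, RX, RY, ST, SV, SW, SX, TW, TY, UX, UY, VW, VY, WX
  2-simplices (20): PSV, PSX, PTW, PTY, PVY, PWX, QRT, QRV, QST, QSX, QUX, QUY, QVY, RTY, RUX, RUY, RVW, RWX, STW, SVW

so the chain groups are C_0 ≅ Z^10, C_1 ≅ Z^30, C_2 ≅ Z^20.

Boundary ∂_1: C_1 → C_0 maps an edge to its endpoints' difference, ∂[p,q] = q − p. For instance
  ∂PX = X − P.
The 10×30 boundary matrix has rank 9 and Smith normal form diag(1,1,1,1,1,1,1,1,1).

The boundary map ∂_2: C_2 → C_1 sends each 2-simplex [p,q,r] to [q,r] − [p,r] + [p,q]. For instance
  ∂QUX = UX − QX + QU,
  ∂STW = TW − SW + ST.
The resulting 30×20 matrix has rank 20, and its Smith normal form has invariant factors (1,1,1,1,1,1,1,1,1,1,1,1,1,1,1,1,1,1,1,2).

Now H_k = ker ∂_k / im ∂_{k+1}, so:

  H_1: rank ker ∂_1 − rank ∂_2 = (30 − 9) − 20 = 1, and ∂_2 has invariant factor 2 > 1, so H_1 ≅ Z ⊕ Z/2Z.

H_1 ≅ Z ⊕ Z/2Z.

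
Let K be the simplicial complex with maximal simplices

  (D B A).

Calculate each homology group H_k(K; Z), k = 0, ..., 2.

K has 3 vertices, 3 edges, 1 triangle.
rank ∂_0 = 0, rank ∂_1 = 2 ⇒ b_0 = 3 − 0 − 2 = 1; all invariant factors of ∂_1 are 1 so no torsion. So H_0 ≅ Z.
rank ∂_1 = 2, rank ∂_2 = 1 ⇒ b_1 = 3 − 2 − 1 = 0; all invariant factors of ∂_2 are 1 so no torsion. So H_1 ≅ 0.
rank ∂_2 = 1, rank ∂_3 = 0 ⇒ b_2 = 1 − 1 − 0 = 0. So H_2 ≅ 0.

H_0 = Z,  H_1 = 0,  H_2 = 0.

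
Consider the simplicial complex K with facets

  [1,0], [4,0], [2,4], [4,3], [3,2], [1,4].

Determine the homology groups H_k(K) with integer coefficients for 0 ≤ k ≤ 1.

We work with the vertex ordering 0 < 1 < 2 < 3 < 4. The simplices of K, each written with vertices in increasing order, are:

  0-simplices (5): [0], [1], [2], [3], [4]
  1-simplices (6): [0,1], [0,4], [1,4], [2,3], [2,4], [3,4]

Hence C_0 ≅ Z^5, C_1 ≅ Z^6.

The boundary map ∂_1: C_1 → C_0 maps an edge to its endpoints' difference, ∂[p,q] = q − p. For instance
  ∂[3,4] = [4] − [3].
The resulting 5×6 matrix has rank 4, and its Smith normal form has invariant factors (1,1,1,1).

From H_k ≅ ker(∂_k) / im(∂_{k+1}) we obtain:

  H_0: rank C_0 − rank ∂_1 = 5 − 4 = 1, and the invariant factors of ∂_1 are all 1, so H_0 = Z.
  H_1: rank ker ∂_1 − rank ∂_2 = (6 − 4) − 0 = 2, and there is no ∂_2, so H_1 = Z^2.

As a check, the Euler characteristic is 5 − 6 = -1, which agrees with 1 − 2 = -1.
(K is a triangulation of a wedge of 2 circles.)

H_0 = Z,  H_1 = Z^2.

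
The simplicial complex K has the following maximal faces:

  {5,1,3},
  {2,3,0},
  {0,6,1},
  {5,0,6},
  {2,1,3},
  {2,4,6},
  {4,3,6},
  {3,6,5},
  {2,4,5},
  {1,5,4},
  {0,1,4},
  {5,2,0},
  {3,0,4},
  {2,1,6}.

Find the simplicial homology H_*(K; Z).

H_0 ≅ Z,  H_1 ≅ Z^2,  H_2 ≅ Z.

K has 7 vertices, 21 edges, 14 triangles.
rank ∂_0 = 0, rank ∂_1 = 6 ⇒ b_0 = 7 − 0 − 6 = 1; all invariant factors of ∂_1 are 1 so no torsion. So H_0 = Z.
rank ∂_1 = 6, rank ∂_2 = 13 ⇒ b_1 = 21 − 6 − 13 = 2; all invariant factors of ∂_2 are 1 so no torsion. So H_1 = Z^2.
rank ∂_2 = 13, rank ∂_3 = 0 ⇒ b_2 = 14 − 13 − 0 = 1. So H_2 = Z.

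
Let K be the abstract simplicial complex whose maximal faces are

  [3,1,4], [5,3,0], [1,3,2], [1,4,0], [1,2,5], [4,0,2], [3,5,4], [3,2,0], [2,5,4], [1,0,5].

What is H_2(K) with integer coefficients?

H_2 ≅ 0.

We work with the vertex ordering 0 < 1 < 2 < 3 < 4 < 5. The simplices of K, each written with vertices in increasing order, are:

  0-simplices (6): [0], [1], [2], [3], [4], [5]
  1-simplices (15): [0,1], [0,2], [0,3], [0,4], [0,5], [1,2], [1,3], [1,4], [1,5], [2,3], [2,4], [2,5], [3,4], [3,5], [4,5]
  2-simplices (10): [0,1,4], [0,1,5], [0,2,3], [0,2,4], [0,3,5], [1,2,3], [1,2,5], [1,3,4], [2,4,5], [3,4,5]

giving chain groups C_0 ≅ Z^6, C_1 ≅ Z^15, C_2 ≅ Z^10.

Boundary ∂_1: C_1 → C_0 maps an edge to its endpoints' difference, ∂[p,q] = q − p.
As a 6×15 matrix over Z this has rank 5, with invariant factors (1,1,1,1,1).

The boundary map ∂_2: C_2 → C_1 acts by ∂[p,q,r] = [q,r] − [p,r] + [p,q]. For instance
  ∂[0,3,5] = [3,5] − [0,5] + [0,3],
  ∂[1,2,3] = [2,3] − [1,3] + [1,2].
As a 15×10 matrix over Z this has rank 10, with invariant factors (1,1,1,1,1,1,1,1,1,2).

Reading off H_k = ker ∂_k / im ∂_{k+1}:

  H_2: rank ker ∂_2 − rank ∂_3 = (10 − 10) − 0 = 0, and there is no ∂_3, so H_2 = 0.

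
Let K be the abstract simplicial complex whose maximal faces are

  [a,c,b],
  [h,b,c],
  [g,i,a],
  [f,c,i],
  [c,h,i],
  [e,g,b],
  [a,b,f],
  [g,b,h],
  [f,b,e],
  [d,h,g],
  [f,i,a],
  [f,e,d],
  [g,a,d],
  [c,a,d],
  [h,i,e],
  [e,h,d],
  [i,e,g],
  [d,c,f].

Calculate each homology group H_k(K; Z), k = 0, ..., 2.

Fix the vertex order a < b < c < d < e < f < g < h < i and write every simplex with vertices in increasing order. Then dim K = 2 and the simplices of K are:

  0-simplices (9): a, b, c, d, e, f, g, h, i
  1-simplices (27): ab, ac, ad, af, ag, ai, bc, be, bf, bg, bh, cd, cf, ch, ci, de, df, dg, dh, ef, eg, eh, ei, fi, gh, gi, hi
  2-simplices (18): abc, abf, acd, adg, afi, agi, bch, bef, beg, bgh, cdf, cfi, chi, def, deh, dgh, egi, ehi

Hence C_0 ≅ Z^9, C_1 ≅ Z^27, C_2 ≅ Z^18.

The boundary map ∂_1: C_1 → C_0 sends each edge [p,q] (with p < q) to q − p.
The resulting 9×27 matrix has rank 8, and its Smith normal form has invariant factors (1,1,1,1,1,1,1,1).

The boundary map ∂_2: C_2 → C_1 maps a triangle to the signed sum of its edges. For instance
  ∂dgh = gh − dh + dg,
  ∂cdf = df − cf + cd.
The 27×18 boundary matrix has rank 18 and Smith normal form diag(1,1,1,1,1,1,1,1,1,1,1,1,1,1,1,1,1,2).

From H_k ≅ ker(∂_k) / im(∂_{k+1}) we obtain:

  H_0: rank C_0 − rank ∂_1 = 9 − 8 = 1, and the invariant factors of ∂_1 are all 1, so H_0 = Z.
  H_1: rank ker ∂_1 − rank ∂_2 = (27 − 8) − 18 = 1, and ∂_2 has invariant factor 2 > 1, so H_1 = Z ⊕ Z/2Z.
  H_2: rank ker ∂_2 − rank ∂_3 = (18 − 18) − 0 = 0, and there is no ∂_3, so H_2 = 0.

As a check, the Euler characteristic is 9 − 27 + 18 = 0, which agrees with 1 − 1 + 0 = 0.
(K is a triangulation of the Klein bottle.)

H_0 ≅ Z,  H_1 ≅ Z ⊕ Z/2Z,  H_2 = 0.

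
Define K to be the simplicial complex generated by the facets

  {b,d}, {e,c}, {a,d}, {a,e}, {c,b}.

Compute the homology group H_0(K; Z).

H_0 ≅ Z.

Take the total order a < b < c < d < e on the vertex set. Then K (dimension 1) consists of the simplices:

  0-simplices (5): a, b, c, d, e
  1-simplices (5): ad, ae, bc, bd, ce

giving chain groups C_0 ≅ Z^5, C_1 ≅ Z^5.

Boundary ∂_1: C_1 → C_0 maps an edge to its endpoints' difference, ∂[p,q] = q − p. For instance
  ∂ae = e − a.
This gives a 5×5 integer matrix of rank 4; reducing to Smith normal form yields diagonal entries (1,1,1,1).

Now H_k = ker ∂_k / im ∂_{k+1}, so:

  H_0: rank C_0 − rank ∂_1 = 5 − 4 = 1, and the invariant factors of ∂_1 are all 1, so H_0 ≅ Z.

(K is a triangulation of the circle S^1.)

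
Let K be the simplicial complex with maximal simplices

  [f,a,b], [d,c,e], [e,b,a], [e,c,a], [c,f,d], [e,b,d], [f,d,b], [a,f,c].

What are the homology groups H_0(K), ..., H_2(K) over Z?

Fix the vertex order a < b < c < d < e < f and write every simplex with vertices in increasing order. Then dim K = 2 and the simplices of K are:

  0-simplices (6): a, b, c, d, e, f
  1-simplices (12): ab, ac, ae, af, bd, be, bf, cd, ce, cf, de, df
  2-simplices (8): abe, abf, ace, acf, bde, bdf, cde, cdf

so the chain groups are C_0 ≅ Z^6, C_1 ≅ Z^12, C_2 ≅ Z^8.

∂_1: C_1 → C_0 maps an edge to its endpoints' difference, ∂[p,q] = q − p.
The resulting 6×12 matrix has rank 5, and its Smith normal form has invariant factors (1,1,1,1,1).

The boundary map ∂_2: C_2 → C_1 sends each 2-simplex [p,q,r] to [q,r] − [p,r] + [p,q]. For instance
  ∂ace = ce − ae + ac,
  ∂acf = cf − af + ac.
The resulting 12×8 matrix has rank 7, and its Smith normal form has invariant factors (1,1,1,1,1,1,1).

Computing H_k = (kernel of ∂_k) / (image of ∂_{k+1}):

  H_0: rank C_0 − rank ∂_1 = 6 − 5 = 1, and the invariant factors of ∂_1 are all 1, so H_0 = Z.
  H_1: rank ker ∂_1 − rank ∂_2 = (12 − 5) − 7 = 0, and the invariant factors of ∂_2 are all 1, so H_1 = 0.
  H_2: rank ker ∂_2 − rank ∂_3 = (8 − 7) − 0 = 1, and there is no ∂_3, so H_2 = Z.

H_0 ≅ Z,  H_1 = 0,  H_2 ≅ Z.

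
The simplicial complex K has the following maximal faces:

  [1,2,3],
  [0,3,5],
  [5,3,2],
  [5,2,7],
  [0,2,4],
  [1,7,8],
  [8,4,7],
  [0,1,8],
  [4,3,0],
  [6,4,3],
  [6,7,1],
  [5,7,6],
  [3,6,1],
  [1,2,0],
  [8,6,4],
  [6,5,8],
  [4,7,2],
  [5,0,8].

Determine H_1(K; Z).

Order the vertices as 0 < 1 < 2 < 3 < 4 < 5 < 6 < 7 < 8. Listing each simplex with vertices in this order, K has dimension 2 with simplices:

  0-simplices (9): [0], [1], [2], [3], [4], [5], [6], [7], [8]
  1-simplices (27): (27 of them)
  2-simplices (18): [0,1,2], [0,1,8], [0,2,4], [0,3,4], [0,3,5], [0,5,8], [1,2,3], [1,3,6], [1,6,7], [1,7,8], [2,3,5], [2,4,7], [2,5,7], [3,4,6], [4,6,8], [4,7,8], [5,6,7], [5,6,8]

Hence C_0 ≅ Z^9, C_1 ≅ Z^27, C_2 ≅ Z^18.

∂_1: C_1 → C_0 sends each edge [p,q] (with p < q) to q − p. For instance
  ∂[4,8] = [8] − [4].
The 9×27 boundary matrix has rank 8 and Smith normal form diag(1,1,1,1,1,1,1,1).

Boundary ∂_2: C_2 → C_1 sends each 2-simplex [p,q,r] to [q,r] − [p,r] + [p,q]. For instance
  ∂[1,7,8] = [7,8] − [1,8] + [1,7],
  ∂[5,6,8] = [6,8] − [5,8] + [5,6].
The 27×18 boundary matrix has rank 18 and Smith normal form diag(1,1,1,1,1,1,1,1,1,1,1,1,1,1,1,1,1,2).

From H_k ≅ ker(∂_k) / im(∂_{k+1}) we obtain:

  H_1: rank ker ∂_1 − rank ∂_2 = (27 − 8) − 18 = 1, and ∂_2 has invariant factor 2 > 1, so H_1 ≅ Z × Z/2.

H_1 = Z × Z/2.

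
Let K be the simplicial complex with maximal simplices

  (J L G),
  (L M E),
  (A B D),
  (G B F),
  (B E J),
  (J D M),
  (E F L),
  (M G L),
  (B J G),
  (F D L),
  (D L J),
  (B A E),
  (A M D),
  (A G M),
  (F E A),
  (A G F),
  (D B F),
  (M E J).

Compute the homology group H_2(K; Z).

H_2 = 0.

Fix the vertex order A < B < D < E < F < G < J < L < M and write every simplex with vertices in increasing order. Then dim K = 2 and the simplices of K are:

  0-simplices (9): A, B, D, E, F, G, J, L, M
  1-simplices (27): AB, AD, AE, AF, AG, AM, BD, BE, BF, BG, BJ, DF, DJ, DL, DM, EF, EJ, EL, EM, FG, FL, GJ, GL, GM, JL, JM, LM
  2-simplices (18): ABD, ABE, ADM, AEF, AFG, AGM, BDF, BEJ, BFG, BGJ, DFL, DJL, DJM, EFL, EJM, ELM, GJL, GLM

so the chain groups are C_0 ≅ Z^9, C_1 ≅ Z^27, C_2 ≅ Z^18.

The boundary map ∂_1: C_1 → C_0 maps an edge to its endpoints' difference, ∂[p,q] = q − p. For instance
  ∂DL = L − D.
The resulting 9×27 matrix has rank 8, and its Smith normal form has invariant factors (1,1,1,1,1,1,1,1).

The boundary map ∂_2: C_2 → C_1 acts by ∂[p,q,r] = [q,r] − [p,r] + [p,q]. For instance
  ∂ELM = LM − EM + EL,
  ∂DJM = JM − DM + DJ.
This gives a 27×18 integer matrix of rank 18; reducing to Smith normal form yields diagonal entries (1,1,1,1,1,1,1,1,1,1,1,1,1,1,1,1,1,2).

Computing H_k = (kernel of ∂_k) / (image of ∂_{k+1}):

  H_2: rank ker ∂_2 − rank ∂_3 = (18 − 18) − 0 = 0, and there is no ∂_3, so H_2 ≅ 0.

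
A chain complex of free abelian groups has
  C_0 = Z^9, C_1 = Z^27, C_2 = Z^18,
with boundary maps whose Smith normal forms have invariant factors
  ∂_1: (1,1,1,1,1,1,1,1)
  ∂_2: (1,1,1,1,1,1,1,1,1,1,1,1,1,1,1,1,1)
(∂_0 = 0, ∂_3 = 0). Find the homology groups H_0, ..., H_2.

H_0 = Z,  H_1 = Z^2,  H_2 = Z.

H_0: b_0 = 9 − 0 − 8 = 1; torsion from ∂_1 factors > 1: none. So H_0 = Z.
H_1: b_1 = 27 − 8 − 17 = 2; torsion from ∂_2 factors > 1: none. So H_1 = Z^2.
H_2: b_2 = 18 − 17 − 0 = 1; torsion from ∂_3 factors > 1: none. So H_2 = Z.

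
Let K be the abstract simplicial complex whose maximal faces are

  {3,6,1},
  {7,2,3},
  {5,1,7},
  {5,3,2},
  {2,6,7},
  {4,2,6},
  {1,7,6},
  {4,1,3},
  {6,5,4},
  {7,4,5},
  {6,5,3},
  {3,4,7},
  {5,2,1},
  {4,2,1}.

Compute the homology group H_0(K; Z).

Fix the vertex order 1 < 2 < 3 < 4 < 5 < 6 < 7 and write every simplex with vertices in increasing order. Then dim K = 2 and the simplices of K are:

  0-simplices (7): [1], [2], [3], [4], [5], [6], [7]
  1-simplices (21): [1,2], [1,3], [1,4], [1,5], [1,6], [1,7], [2,3], [2,4], [2,5], [2,6], [2,7], [3,4], [3,5], [3,6], [3,7], [4,5], [4,6], [4,7], [5,6], [5,7], [6,7]
  2-simplices (14): [1,2,4], [1,2,5], [1,3,4], [1,3,6], [1,5,7], [1,6,7], [2,3,5], [2,3,7], [2,4,6], [2,6,7], [3,4,7], [3,5,6], [4,5,6], [4,5,7]

Hence C_0 ≅ Z^7, C_1 ≅ Z^21, C_2 ≅ Z^14.

Boundary ∂_1: C_1 → C_0 sends each edge [p,q] (with p < q) to q − p.
As a 7×21 matrix over Z this has rank 6, with invariant factors (1,1,1,1,1,1).

Boundary ∂_2: C_2 → C_1 acts by ∂[p,q,r] = [q,r] − [p,r] + [p,q]. For instance
  ∂[1,3,4] = [3,4] − [1,4] + [1,3],
  ∂[3,5,6] = [5,6] − [3,6] + [3,5].
This gives a 21×14 integer matrix of rank 13; reducing to Smith normal form yields diagonal entries (1,1,1,1,1,1,1,1,1,1,1,1,1).

Now H_k = ker ∂_k / im ∂_{k+1}, so:

  H_0: rank C_0 − rank ∂_1 = 7 − 6 = 1, and the invariant factors of ∂_1 are all 1, so H_0 = Z.

H_0 = Z.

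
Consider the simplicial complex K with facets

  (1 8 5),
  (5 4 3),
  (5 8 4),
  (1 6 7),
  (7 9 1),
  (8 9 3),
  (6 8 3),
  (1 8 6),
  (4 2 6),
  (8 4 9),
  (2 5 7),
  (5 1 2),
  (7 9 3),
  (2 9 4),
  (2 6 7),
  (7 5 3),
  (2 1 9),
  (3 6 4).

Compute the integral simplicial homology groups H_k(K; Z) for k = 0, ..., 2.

Order the vertices as 1 < 2 < 3 < 4 < 5 < 6 < 7 < 8 < 9. Listing each simplex with vertices in this order, K has dimension 2 with simplices:

  0-simplices (9): [1], [2], [3], [4], [5], [6], [7], [8], [9]
  1-simplices (27): (27 of them)
  2-simplices (18): [1,2,5], [1,2,9], [1,5,8], [1,6,7], [1,6,8], [1,7,9], [2,4,6], [2,4,9], [2,5,7], [2,6,7], [3,4,5], [3,4,6], [3,5,7], [3,6,8], [3,7,9], [3,8,9], [4,5,8], [4,8,9]

Hence C_0 ≅ Z^9, C_1 ≅ Z^27, C_2 ≅ Z^18.

Boundary ∂_1: C_1 → C_0 sends each edge [p,q] (with p < q) to q − p. For instance
  ∂[1,6] = [6] − [1].
As a 9×27 matrix over Z this has rank 8, with invariant factors (1,1,1,1,1,1,1,1).

∂_2: C_2 → C_1 acts by ∂[p,q,r] = [q,r] − [p,r] + [p,q]. For instance
  ∂[1,2,9] = [2,9] − [1,9] + [1,2],
  ∂[3,7,9] = [7,9] − [3,9] + [3,7].
The resulting 27×18 matrix has rank 18, and its Smith normal form has invariant factors (1,1,1,1,1,1,1,1,1,1,1,1,1,1,1,1,1,2).

From H_k ≅ ker(∂_k) / im(∂_{k+1}) we obtain:

  H_0: rank C_0 − rank ∂_1 = 9 − 8 = 1, and the invariant factors of ∂_1 are all 1, so H_0 ≅ Z.
  H_1: rank ker ∂_1 − rank ∂_2 = (27 − 8) − 18 = 1, and ∂_2 has invariant factor 2 > 1, so H_1 ≅ Z ⊕ Z_2.
  H_2: rank ker ∂_2 − rank ∂_3 = (18 − 18) − 0 = 0, and there is no ∂_3, so H_2 ≅ 0.

H_0 ≅ Z,  H_1 ≅ Z ⊕ Z_2,  H_2 = 0.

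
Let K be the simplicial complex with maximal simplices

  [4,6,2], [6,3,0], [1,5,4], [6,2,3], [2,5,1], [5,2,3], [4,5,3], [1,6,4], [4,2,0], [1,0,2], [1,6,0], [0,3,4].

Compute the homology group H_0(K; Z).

H_0 ≅ Z.

K has 7 vertices, 18 edges, 12 triangles.
rank ∂_0 = 0, rank ∂_1 = 6 ⇒ b_0 = 7 − 0 − 6 = 1; all invariant factors of ∂_1 are 1 so no torsion. So H_0 ≅ Z.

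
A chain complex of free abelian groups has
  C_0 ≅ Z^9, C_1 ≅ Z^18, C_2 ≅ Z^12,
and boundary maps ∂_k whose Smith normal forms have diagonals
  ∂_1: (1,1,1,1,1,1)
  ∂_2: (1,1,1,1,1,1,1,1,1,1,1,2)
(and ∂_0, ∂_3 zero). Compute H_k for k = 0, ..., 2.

H_0 = Z^3,  H_1 = Z/2,  H_2 = 0.

H_0: b_0 = 9 − 0 − 6 = 3; torsion from ∂_1 factors > 1: none. So H_0 = Z^3.
H_1: b_1 = 18 − 6 − 12 = 0; torsion from ∂_2 factors > 1: [2]. So H_1 = Z/2.
H_2: b_2 = 12 − 12 − 0 = 0; torsion from ∂_3 factors > 1: none. So H_2 = 0.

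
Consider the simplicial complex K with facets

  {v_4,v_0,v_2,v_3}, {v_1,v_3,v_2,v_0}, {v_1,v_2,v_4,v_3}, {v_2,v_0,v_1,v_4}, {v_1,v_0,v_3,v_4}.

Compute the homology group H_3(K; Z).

H_3 ≅ Z.

We work with the vertex ordering v_0 < v_1 < v_2 < v_3 < v_4. The simplices of K, each written with vertices in increasing order, are:

  0-simplices (5): [v_0], [v_1], [v_2], [v_3], [v_4]
  1-simplices (10): [v_0,v_1], [v_0,v_2], [v_0,v_3], [v_0,v_4], [v_1,v_2], [v_1,v_3], [v_1,v_4], [v_2,v_3], [v_2,v_4], [v_3,v_4]
  2-simplices (10): [v_0,v_1,v_2], [v_0,v_1,v_3], [v_0,v_1,v_4], [v_0,v_2,v_3], [v_0,v_2,v_4], [v_0,v_3,v_4], [v_1,v_2,v_3], [v_1,v_2,v_4], [v_1,v_3,v_4], [v_2,v_3,v_4]
  3-simplices (5): [v_0,v_1,v_2,v_3], [v_0,v_1,v_2,v_4], [v_0,v_1,v_3,v_4], [v_0,v_2,v_3,v_4], [v_1,v_2,v_3,v_4]

so the chain groups are C_0 ≅ Z^5, C_1 ≅ Z^10, C_2 ≅ Z^10, C_3 ≅ Z^5.

Boundary ∂_1: C_1 → C_0 sends each edge [p,q] (with p < q) to q − p. For instance
  ∂[v_0,v_2] = [v_2] − [v_0].
The resulting 5×10 matrix has rank 4, and its Smith normal form has invariant factors (1,1,1,1).

The boundary map ∂_2: C_2 → C_1 sends each 2-simplex [p,q,r] to [q,r] − [p,r] + [p,q]. For instance
  ∂[v_0,v_3,v_4] = [v_3,v_4] − [v_0,v_4] + [v_0,v_3],
  ∂[v_0,v_1,v_2] = [v_1,v_2] − [v_0,v_2] + [v_0,v_1].
The 10×10 boundary matrix has rank 6 and Smith normal form diag(1,1,1,1,1,1).

∂_3: C_3 → C_2 sends each 3-simplex σ to the alternating sum Σ_i (−1)^i (σ with its i-th vertex removed). For instance
  ∂[v_0,v_1,v_2,v_4] = [v_1,v_2,v_4] − [v_0,v_2,v_4] + [v_0,v_1,v_4] − [v_0,v_1,v_2],
  ∂[v_1,v_2,v_3,v_4] = [v_2,v_3,v_4] − [v_1,v_3,v_4] + [v_1,v_2,v_4] − [v_1,v_2,v_3].
The 10×5 boundary matrix has rank 4 and Smith normal form diag(1,1,1,1).

Now H_k = ker ∂_k / im ∂_{k+1}, so:

  H_3: rank ker ∂_3 − rank ∂_4 = (5 − 4) − 0 = 1, and there is no ∂_4, so H_3 = Z.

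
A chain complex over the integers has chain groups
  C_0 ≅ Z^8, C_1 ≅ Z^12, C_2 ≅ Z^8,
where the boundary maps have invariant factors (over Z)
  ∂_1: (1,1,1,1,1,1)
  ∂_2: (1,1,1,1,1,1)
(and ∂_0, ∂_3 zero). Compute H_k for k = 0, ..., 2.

H_0: b_0 = 8 − 0 − 6 = 2; torsion from ∂_1 factors > 1: none. So H_0 ≅ Z^2.
H_1: b_1 = 12 − 6 − 6 = 0; torsion from ∂_2 factors > 1: none. So H_1 ≅ 0.
H_2: b_2 = 8 − 6 − 0 = 2; torsion from ∂_3 factors > 1: none. So H_2 ≅ Z^2.

H_0 ≅ Z^2,  H_1 = 0,  H_2 ≅ Z^2.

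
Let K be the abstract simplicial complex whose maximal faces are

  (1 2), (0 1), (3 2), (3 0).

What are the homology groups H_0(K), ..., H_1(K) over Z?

K has 4 vertices, 4 edges.
rank ∂_0 = 0, rank ∂_1 = 3 ⇒ b_0 = 4 − 0 − 3 = 1; all invariant factors of ∂_1 are 1 so no torsion. So H_0 ≅ Z.
rank ∂_1 = 3, rank ∂_2 = 0 ⇒ b_1 = 4 − 3 − 0 = 1. So H_1 ≅ Z.

H_0 ≅ Z,  H_1 ≅ Z.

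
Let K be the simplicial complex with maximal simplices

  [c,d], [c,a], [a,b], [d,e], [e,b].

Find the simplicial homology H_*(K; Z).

Fix the vertex order a < b < c < d < e and write every simplex with vertices in increasing order. Then dim K = 1 and the simplices of K are:

  0-simplices (5): a, b, c, d, e
  1-simplices (5): ab, ac, be, cd, de

so the chain groups are C_0 ≅ Z^5, C_1 ≅ Z^5.

Boundary ∂_1: C_1 → C_0 maps an edge to its endpoints' difference, ∂[p,q] = q − p. For instance
  ∂ab = b − a.
The resulting 5×5 matrix has rank 4, and its Smith normal form has invariant factors (1,1,1,1).

Computing H_k = (kernel of ∂_k) / (image of ∂_{k+1}):

  H_0: rank C_0 − rank ∂_1 = 5 − 4 = 1, and the invariant factors of ∂_1 are all 1, so H_0 ≅ Z.
  H_1: rank ker ∂_1 − rank ∂_2 = (5 − 4) − 0 = 1, and there is no ∂_2, so H_1 ≅ Z.

H_0 ≅ Z,  H_1 ≅ Z.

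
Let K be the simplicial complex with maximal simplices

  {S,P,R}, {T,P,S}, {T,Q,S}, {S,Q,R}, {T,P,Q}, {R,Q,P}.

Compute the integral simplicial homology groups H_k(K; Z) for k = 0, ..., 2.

H_0 = Z,  H_1 = 0,  H_2 = Z.

Take the total order P < Q < R < S < T on the vertex set. Then K (dimension 2) consists of the simplices:

  0-simplices (5): P, Q, R, S, T
  1-simplices (9): PQ, PR, PS, PT, QR, QS, QT, RS, ST
  2-simplices (6): PQR, PQT, PRS, PST, QRS, QST

giving chain groups C_0 ≅ Z^5, C_1 ≅ Z^9, C_2 ≅ Z^6.

∂_1: C_1 → C_0 sends each edge [p,q] (with p < q) to q − p.
As a 5×9 matrix over Z this has rank 4, with invariant factors (1,1,1,1).

The boundary map ∂_2: C_2 → C_1 maps a triangle to the signed sum of its edges. For instance
  ∂PQR = QR − PR + PQ,
  ∂PST = ST − PT + PS.
This gives a 9×6 integer matrix of rank 5; reducing to Smith normal form yields diagonal entries (1,1,1,1,1).

Now H_k = ker ∂_k / im ∂_{k+1}, so:

  H_0: rank C_0 − rank ∂_1 = 5 − 4 = 1, and the invariant factors of ∂_1 are all 1, so H_0 ≅ Z.
  H_1: rank ker ∂_1 − rank ∂_2 = (9 − 4) − 5 = 0, and the invariant factors of ∂_2 are all 1, so H_1 ≅ 0.
  H_2: rank ker ∂_2 − rank ∂_3 = (6 − 5) − 0 = 1, and there is no ∂_3, so H_2 ≅ Z.

As a check, the Euler characteristic is 5 − 9 + 6 = 2, which agrees with 1 − 0 + 1 = 2.
(K is a triangulation of the 2-sphere S^2.)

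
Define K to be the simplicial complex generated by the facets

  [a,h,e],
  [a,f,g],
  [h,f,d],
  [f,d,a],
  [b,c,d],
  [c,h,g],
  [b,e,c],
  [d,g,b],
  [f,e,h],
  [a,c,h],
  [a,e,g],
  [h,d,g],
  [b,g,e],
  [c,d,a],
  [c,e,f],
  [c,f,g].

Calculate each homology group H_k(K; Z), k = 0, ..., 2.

H_0 ≅ Z,  H_1 ≅ Z^2,  H_2 ≅ Z.

K has 8 vertices, 24 edges, 16 triangles.
rank ∂_0 = 0, rank ∂_1 = 7 ⇒ b_0 = 8 − 0 − 7 = 1; all invariant factors of ∂_1 are 1 so no torsion. So H_0 ≅ Z.
rank ∂_1 = 7, rank ∂_2 = 15 ⇒ b_1 = 24 − 7 − 15 = 2; all invariant factors of ∂_2 are 1 so no torsion. So H_1 ≅ Z^2.
rank ∂_2 = 15, rank ∂_3 = 0 ⇒ b_2 = 16 − 15 − 0 = 1. So H_2 ≅ Z.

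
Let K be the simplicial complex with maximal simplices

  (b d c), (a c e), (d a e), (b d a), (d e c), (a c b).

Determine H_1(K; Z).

H_1 = 0.

Order the vertices as a < b < c < d < e. Listing each simplex with vertices in this order, K has dimension 2 with simplices:

  0-simplices (5): a, b, c, d, e
  1-simplices (9): ab, ac, ad, ae, bc, bd, cd, ce, de
  2-simplices (6): abc, abd, ace, ade, bcd, cde

so the chain groups are C_0 ≅ Z^5, C_1 ≅ Z^9, C_2 ≅ Z^6.

Boundary ∂_1: C_1 → C_0 sends each edge [p,q] (with p < q) to q − p. For instance
  ∂ad = d − a.
As a 5×9 matrix over Z this has rank 4, with invariant factors (1,1,1,1).

∂_2: C_2 → C_1 acts by ∂[p,q,r] = [q,r] − [p,r] + [p,q]. For instance
  ∂bcd = cd − bd + bc,
  ∂abd = bd − ad + ab.
The resulting 9×6 matrix has rank 5, and its Smith normal form has invariant factors (1,1,1,1,1).

Now H_k = ker ∂_k / im ∂_{k+1}, so:

  H_1: rank ker ∂_1 − rank ∂_2 = (9 − 4) − 5 = 0, and the invariant factors of ∂_2 are all 1, so H_1 = 0.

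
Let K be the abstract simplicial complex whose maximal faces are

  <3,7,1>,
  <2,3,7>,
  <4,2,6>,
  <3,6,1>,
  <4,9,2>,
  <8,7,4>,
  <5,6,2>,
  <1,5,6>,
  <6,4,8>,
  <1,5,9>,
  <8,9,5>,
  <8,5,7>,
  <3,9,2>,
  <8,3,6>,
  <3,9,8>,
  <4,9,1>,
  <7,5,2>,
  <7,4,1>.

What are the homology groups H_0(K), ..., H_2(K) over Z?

We work with the vertex ordering 1 < 2 < 3 < 4 < 5 < 6 < 7 < 8 < 9. The simplices of K, each written with vertices in increasing order, are:

  0-simplices (9): [1], [2], [3], [4], [5], [6], [7], [8], [9]
  1-simplices (27): (27 of them)
  2-simplices (18): [1,3,6], [1,3,7], [1,4,7], [1,4,9], [1,5,6], [1,5,9], [2,3,7], [2,3,9], [2,4,6], [2,4,9], [2,5,6], [2,5,7], [3,6,8], [3,8,9], [4,6,8], [4,7,8], [5,7,8], [5,8,9]

so the chain groups are C_0 ≅ Z^9, C_1 ≅ Z^27, C_2 ≅ Z^18.

The boundary map ∂_1: C_1 → C_0 maps an edge to its endpoints' difference, ∂[p,q] = q − p.
The resulting 9×27 matrix has rank 8, and its Smith normal form has invariant factors (1,1,1,1,1,1,1,1).

∂_2: C_2 → C_1 sends each 2-simplex [p,q,r] to [q,r] − [p,r] + [p,q]. For instance
  ∂[5,7,8] = [7,8] − [5,8] + [5,7],
  ∂[1,4,9] = [4,9] − [1,9] + [1,4].
This gives a 27×18 integer matrix of rank 17; reducing to Smith normal form yields diagonal entries (1,1,1,1,1,1,1,1,1,1,1,1,1,1,1,1,1).

Computing H_k = (kernel of ∂_k) / (image of ∂_{k+1}):

  H_0: rank C_0 − rank ∂_1 = 9 − 8 = 1, and the invariant factors of ∂_1 are all 1, so H_0 = Z.
  H_1: rank ker ∂_1 − rank ∂_2 = (27 − 8) − 17 = 2, and the invariant factors of ∂_2 are all 1, so H_1 = Z^2.
  H_2: rank ker ∂_2 − rank ∂_3 = (18 − 17) − 0 = 1, and there is no ∂_3, so H_2 = Z.

H_0 ≅ Z,  H_1 ≅ Z^2,  H_2 ≅ Z.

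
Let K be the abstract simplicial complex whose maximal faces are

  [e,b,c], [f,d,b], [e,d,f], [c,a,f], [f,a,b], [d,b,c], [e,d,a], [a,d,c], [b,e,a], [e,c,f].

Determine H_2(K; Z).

Order the vertices as a < b < c < d < e < f. Listing each simplex with vertices in this order, K has dimension 2 with simplices:

  0-simplices (6): a, b, c, d, e, f
  1-simplices (15): ab, ac, ad, ae, af, bc, bd, be, bf, cd, ce, cf, de, df, ef
  2-simplices (10): abe, abf, acd, acf, ade, bcd, bce, bdf, cef, def

so the chain groups are C_0 ≅ Z^6, C_1 ≅ Z^15, C_2 ≅ Z^10.

The boundary map ∂_1: C_1 → C_0 sends each edge [p,q] (with p < q) to q − p.
As a 6×15 matrix over Z this has rank 5, with invariant factors (1,1,1,1,1).

Boundary ∂_2: C_2 → C_1 maps a triangle to the signed sum of its edges. For instance
  ∂abf = bf − af + ab,
  ∂acf = cf − af + ac.
This gives a 15×10 integer matrix of rank 10; reducing to Smith normal form yields diagonal entries (1,1,1,1,1,1,1,1,1,2).

Computing H_k = (kernel of ∂_k) / (image of ∂_{k+1}):

  H_2: rank ker ∂_2 − rank ∂_3 = (10 − 10) − 0 = 0, and there is no ∂_3, so H_2 ≅ 0.

H_2 ≅ 0.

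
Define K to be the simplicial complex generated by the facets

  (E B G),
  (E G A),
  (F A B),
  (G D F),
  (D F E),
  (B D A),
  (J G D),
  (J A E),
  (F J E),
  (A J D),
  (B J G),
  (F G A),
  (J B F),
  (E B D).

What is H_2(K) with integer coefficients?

H_2 = Z.

Fix the vertex order A < B < D < E < F < G < J and write every simplex with vertices in increasing order. Then dim K = 2 and the simplices of K are:

  0-simplices (7): A, B, D, E, F, G, J
  1-simplices (21): AB, AD, AE, AF, AG, AJ, BD, BE, BF, BG, BJ, DE, DF, DG, DJ, EF, EG, EJ, FG, FJ, GJ
  2-simplices (14): ABD, ABF, ADJ, AEG, AEJ, AFG, BDE, BEG, BFJ, BGJ, DEF, DFG, DGJ, EFJ

so the chain groups are C_0 ≅ Z^7, C_1 ≅ Z^21, C_2 ≅ Z^14.

∂_1: C_1 → C_0 sends each edge [p,q] (with p < q) to q − p. For instance
  ∂DG = G − D.
As a 7×21 matrix over Z this has rank 6, with invariant factors (1,1,1,1,1,1).

The boundary map ∂_2: C_2 → C_1 acts by ∂[p,q,r] = [q,r] − [p,r] + [p,q]. For instance
  ∂DGJ = GJ − DJ + DG,
  ∂DFG = FG − DG + DF.
As a 21×14 matrix over Z this has rank 13, with invariant factors (1,1,1,1,1,1,1,1,1,1,1,1,1).

Reading off H_k = ker ∂_k / im ∂_{k+1}:

  H_2: rank ker ∂_2 − rank ∂_3 = (14 − 13) − 0 = 1, and there is no ∂_3, so H_2 = Z.

(K is a triangulation of the torus T^2.)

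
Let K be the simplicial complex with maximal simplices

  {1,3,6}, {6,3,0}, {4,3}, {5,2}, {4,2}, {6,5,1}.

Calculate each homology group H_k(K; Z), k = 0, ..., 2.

Order the vertices as 0 < 1 < 2 < 3 < 4 < 5 < 6. Listing each simplex with vertices in this order, K has dimension 2 with simplices:

  0-simplices (7): [0], [1], [2], [3], [4], [5], [6]
  1-simplices (10): [0,3], [0,6], [1,3], [1,5], [1,6], [2,4], [2,5], [3,4], [3,6], [5,6]
  2-simplices (3): [0,3,6], [1,3,6], [1,5,6]

Hence C_0 ≅ Z^7, C_1 ≅ Z^10, C_2 ≅ Z^3.

∂_1: C_1 → C_0 maps an edge to its endpoints' difference, ∂[p,q] = q − p. For instance
  ∂[1,6] = [6] − [1].
This gives a 7×10 integer matrix of rank 6; reducing to Smith normal form yields diagonal entries (1,1,1,1,1,1).

The boundary map ∂_2: C_2 → C_1 maps a triangle to the signed sum of its edges. For instance
  ∂[0,3,6] = [3,6] − [0,6] + [0,3],
  ∂[1,5,6] = [5,6] − [1,6] + [1,5].
The resulting 10×3 matrix has rank 3, and its Smith normal form has invariant factors (1,1,1).

Now H_k = ker ∂_k / im ∂_{k+1}, so:

  H_0: rank C_0 − rank ∂_1 = 7 − 6 = 1, and the invariant factors of ∂_1 are all 1, so H_0 = Z.
  H_1: rank ker ∂_1 − rank ∂_2 = (10 − 6) − 3 = 1, and the invariant factors of ∂_2 are all 1, so H_1 = Z.
  H_2: rank ker ∂_2 − rank ∂_3 = (3 − 3) − 0 = 0, and there is no ∂_3, so H_2 = 0.

H_0 = Z,  H_1 = Z,  H_2 = 0.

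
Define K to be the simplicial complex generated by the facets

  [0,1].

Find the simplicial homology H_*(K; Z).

Order the vertices as 0 < 1. Listing each simplex with vertices in this order, K has dimension 1 with simplices:

  0-simplices (2): [0], [1]
  1-simplices (1): [0,1]

Hence C_0 ≅ Z^2, C_1 ≅ Z^1.

Boundary ∂_1: C_1 → C_0 sends each edge [p,q] (with p < q) to q − p.
This gives a 2×1 integer matrix of rank 1; reducing to Smith normal form yields diagonal entries (1).

From H_k ≅ ker(∂_k) / im(∂_{k+1}) we obtain:

  H_0: rank C_0 − rank ∂_1 = 2 − 1 = 1, and the invariant factors of ∂_1 are all 1, so H_0 = Z.
  H_1: rank ker ∂_1 − rank ∂_2 = (1 − 1) − 0 = 0, and there is no ∂_2, so H_1 = 0.

As a check, the Euler characteristic is 2 − 1 = 1, which agrees with 1 − 0 = 1.

H_0 ≅ Z,  H_1 = 0.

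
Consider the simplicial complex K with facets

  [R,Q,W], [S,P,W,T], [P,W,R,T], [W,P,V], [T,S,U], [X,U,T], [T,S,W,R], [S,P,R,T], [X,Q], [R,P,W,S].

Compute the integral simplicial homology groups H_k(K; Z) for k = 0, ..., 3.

H_0 = Z,  H_1 = Z,  H_2 = 0,  H_3 = Z.

Fix the vertex order P < Q < R < S < T < U < V < W < X and write every simplex with vertices in increasing order. Then dim K = 3 and the simplices of K are:

  0-simplices (9): P, Q, R, S, T, U, V, W, X
  1-simplices (19): PR, PS, PT, PV, PW, QR, QW, QX, RS, RT, RW, ST, SU, SW, TU, TW, TX, UX, VW
  2-simplices (14): PRS, PRT, PRW, PST, PSW, PTW, PVW, QRW, RST, RSW, RTW, STU, STW, TUX
  3-simplices (5): PRST, PRSW, PRTW, PSTW, RSTW

Hence C_0 ≅ Z^9, C_1 ≅ Z^19, C_2 ≅ Z^14, C_3 ≅ Z^5.

The boundary map ∂_1: C_1 → C_0 is given by ∂[p,q] = [q] − [p].
The resulting 9×19 matrix has rank 8, and its Smith normal form has invariant factors (1,1,1,1,1,1,1,1).

The boundary map ∂_2: C_2 → C_1 sends each 2-simplex [p,q,r] to [q,r] − [p,r] + [p,q]. For instance
  ∂PVW = VW − PW + PV,
  ∂PTW = TW − PW + PT.
The resulting 19×14 matrix has rank 10, and its Smith normal form has invariant factors (1,1,1,1,1,1,1,1,1,1).

∂_3: C_3 → C_2 sends each 3-simplex σ to the alternating sum Σ_i (−1)^i (σ with its i-th vertex removed). For instance
  ∂PSTW = STW − PTW + PSW − PST,
  ∂RSTW = STW − RTW + RSW − RST.
The resulting 14×5 matrix has rank 4, and its Smith normal form has invariant factors (1,1,1,1).

Reading off H_k = ker ∂_k / im ∂_{k+1}:

  H_0: rank C_0 − rank ∂_1 = 9 − 8 = 1, and the invariant factors of ∂_1 are all 1, so H_0 ≅ Z.
  H_1: rank ker ∂_1 − rank ∂_2 = (19 − 8) − 10 = 1, and the invariant factors of ∂_2 are all 1, so H_1 ≅ Z.
  H_2: rank ker ∂_2 − rank ∂_3 = (14 − 10) − 4 = 0, and the invariant factors of ∂_3 are all 1, so H_2 ≅ 0.
  H_3: rank ker ∂_3 − rank ∂_4 = (5 − 4) − 0 = 1, and there is no ∂_4, so H_3 ≅ Z.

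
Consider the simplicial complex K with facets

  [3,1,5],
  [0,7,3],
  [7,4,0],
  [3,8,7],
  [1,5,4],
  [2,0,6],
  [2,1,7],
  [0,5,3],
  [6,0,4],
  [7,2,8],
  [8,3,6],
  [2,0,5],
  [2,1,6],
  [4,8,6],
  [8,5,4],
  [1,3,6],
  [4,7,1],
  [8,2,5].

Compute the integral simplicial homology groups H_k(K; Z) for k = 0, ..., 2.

H_0 ≅ Z,  H_1 ≅ Z^2,  H_2 ≅ Z.

Order the vertices as 0 < 1 < 2 < 3 < 4 < 5 < 6 < 7 < 8. Listing each simplex with vertices in this order, K has dimension 2 with simplices:

  0-simplices (9): [0], [1], [2], [3], [4], [5], [6], [7], [8]
  1-simplices (27): (27 of them)
  2-simplices (18): [0,2,5], [0,2,6], [0,3,5], [0,3,7], [0,4,6], [0,4,7], [1,2,6], [1,2,7], [1,3,5], [1,3,6], [1,4,5], [1,4,7], [2,5,8], [2,7,8], [3,6,8], [3,7,8], [4,5,8], [4,6,8]

so the chain groups are C_0 ≅ Z^9, C_1 ≅ Z^27, C_2 ≅ Z^18.

∂_1: C_1 → C_0 sends each edge [p,q] (with p < q) to q − p. For instance
  ∂[1,7] = [7] − [1].
This gives a 9×27 integer matrix of rank 8; reducing to Smith normal form yields diagonal entries (1,1,1,1,1,1,1,1).

The boundary map ∂_2: C_2 → C_1 maps a triangle to the signed sum of its edges. For instance
  ∂[2,7,8] = [7,8] − [2,8] + [2,7],
  ∂[4,5,8] = [5,8] − [4,8] + [4,5].
This gives a 27×18 integer matrix of rank 17; reducing to Smith normal form yields diagonal entries (1,1,1,1,1,1,1,1,1,1,1,1,1,1,1,1,1).

Now H_k = ker ∂_k / im ∂_{k+1}, so:

  H_0: rank C_0 − rank ∂_1 = 9 − 8 = 1, and the invariant factors of ∂_1 are all 1, so H_0 ≅ Z.
  H_1: rank ker ∂_1 − rank ∂_2 = (27 − 8) − 17 = 2, and the invariant factors of ∂_2 are all 1, so H_1 ≅ Z^2.
  H_2: rank ker ∂_2 − rank ∂_3 = (18 − 17) − 0 = 1, and there is no ∂_3, so H_2 ≅ Z.

As a check, the Euler characteristic is 9 − 27 + 18 = 0, which agrees with 1 − 2 + 1 = 0.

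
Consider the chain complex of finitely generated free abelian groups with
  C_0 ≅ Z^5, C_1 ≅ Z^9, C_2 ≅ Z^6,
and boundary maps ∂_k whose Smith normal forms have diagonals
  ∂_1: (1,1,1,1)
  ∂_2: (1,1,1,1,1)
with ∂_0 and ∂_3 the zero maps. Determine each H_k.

H_0 = Z,  H_1 = 0,  H_2 = Z.

H_0: b_0 = 5 − 0 − 4 = 1; torsion from ∂_1 factors > 1: none. So H_0 = Z.
H_1: b_1 = 9 − 4 − 5 = 0; torsion from ∂_2 factors > 1: none. So H_1 = 0.
H_2: b_2 = 6 − 5 − 0 = 1; torsion from ∂_3 factors > 1: none. So H_2 = Z.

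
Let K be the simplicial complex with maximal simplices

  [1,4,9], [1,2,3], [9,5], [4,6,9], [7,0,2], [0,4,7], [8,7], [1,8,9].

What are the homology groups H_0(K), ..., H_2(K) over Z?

Fix the vertex order 0 < 1 < 2 < 3 < 4 < 5 < 6 < 7 < 8 < 9 and write every simplex with vertices in increasing order. Then dim K = 2 and the simplices of K are:

  0-simplices (10): [0], [1], [2], [3], [4], [5], [6], [7], [8], [9]
  1-simplices (17): [0,2], [0,4], [0,7], [1,2], [1,3], [1,4], [1,8], [1,9], [2,3], [2,7], [4,6], [4,7], [4,9], [5,9], [6,9], [7,8], [8,9]
  2-simplices (6): [0,2,7], [0,4,7], [1,2,3], [1,4,9], [1,8,9], [4,6,9]

Hence C_0 ≅ Z^10, C_1 ≅ Z^17, C_2 ≅ Z^6.

The boundary map ∂_1: C_1 → C_0 sends each edge [p,q] (with p < q) to q − p.
The 10×17 boundary matrix has rank 9 and Smith normal form diag(1,1,1,1,1,1,1,1,1).

Boundary ∂_2: C_2 → C_1 maps a triangle to the signed sum of its edges. For instance
  ∂[0,4,7] = [4,7] − [0,7] + [0,4],
  ∂[0,2,7] = [2,7] − [0,7] + [0,2].
As a 17×6 matrix over Z this has rank 6, with invariant factors (1,1,1,1,1,1).

Reading off H_k = ker ∂_k / im ∂_{k+1}:

  H_0: rank C_0 − rank ∂_1 = 10 − 9 = 1, and the invariant factors of ∂_1 are all 1, so H_0 = Z.
  H_1: rank ker ∂_1 − rank ∂_2 = (17 − 9) − 6 = 2, and the invariant factors of ∂_2 are all 1, so H_1 = Z^2.
  H_2: rank ker ∂_2 − rank ∂_3 = (6 − 6) − 0 = 0, and there is no ∂_3, so H_2 = 0.

As a check, the Euler characteristic is 10 − 17 + 6 = -1, which agrees with 1 − 2 + 0 = -1.

H_0 ≅ Z,  H_1 ≅ Z^2,  H_2 = 0.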